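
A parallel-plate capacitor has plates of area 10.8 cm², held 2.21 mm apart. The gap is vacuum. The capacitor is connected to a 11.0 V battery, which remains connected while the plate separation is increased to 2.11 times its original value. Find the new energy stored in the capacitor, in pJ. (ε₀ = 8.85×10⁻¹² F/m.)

A = 10.8 cm² = 1.08×10⁻³ m².
Initially C₁ = ε₀A/d = 8.85×10⁻¹² × 1.08×10⁻³ / 2.21×10⁻³ = 4.32×10⁻¹² F.
U₁ = 2.62×10⁻¹⁰ J.
Battery connected ⇒ V is held fixed. C₂ = 0.474 C₁ and U = ½CV², so U₂/U₁ = C₂/C₁ = 0.474.
U₂ = 0.474 × 2.62×10⁻¹⁰ = 1.24×10⁻¹⁰ J.

U ≈ 124 pJ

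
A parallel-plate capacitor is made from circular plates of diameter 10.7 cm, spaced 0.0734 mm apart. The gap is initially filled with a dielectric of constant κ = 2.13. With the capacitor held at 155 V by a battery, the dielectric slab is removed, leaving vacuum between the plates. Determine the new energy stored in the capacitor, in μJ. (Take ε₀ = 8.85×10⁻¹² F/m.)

13.0 μJ

A = π(10.7/2 cm)² = 8.99×10⁻³ m².
Initially C₁ = κε₀A/d = 2.13 × 8.85×10⁻¹² × 8.99×10⁻³ / 7.34×10⁻⁵ = 2.31×10⁻⁹ F.
U₁ = 2.77×10⁻⁵ J.
Battery connected ⇒ V is held fixed. C₂ = 0.469 C₁ and U = ½CV², so U₂/U₁ = C₂/C₁ = 0.469.
U₂ = 0.469 × 2.77×10⁻⁵ = 1.30×10⁻⁵ J.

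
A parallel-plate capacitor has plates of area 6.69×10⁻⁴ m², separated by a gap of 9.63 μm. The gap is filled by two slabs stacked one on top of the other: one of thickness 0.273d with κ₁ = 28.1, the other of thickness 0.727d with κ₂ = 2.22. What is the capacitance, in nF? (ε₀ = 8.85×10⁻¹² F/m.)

1.82 nF

Stacked slabs ⇒ two capacitors in series, each with the full plate area.
C₁ = κ₁ε₀A/d₁ = 28.1 × 8.85×10⁻¹² × 6.69×10⁻⁴ / 2.63×10⁻⁶ = 6.33×10⁻⁸ F.
C₂ = κ₂ε₀A/d₂ = 2.22 × 8.85×10⁻¹² × 6.69×10⁻⁴ / 7.00×10⁻⁶ = 1.88×10⁻⁹ F.
C = (1/C₁ + 1/C₂)⁻¹ = 1.82×10⁻⁹ F.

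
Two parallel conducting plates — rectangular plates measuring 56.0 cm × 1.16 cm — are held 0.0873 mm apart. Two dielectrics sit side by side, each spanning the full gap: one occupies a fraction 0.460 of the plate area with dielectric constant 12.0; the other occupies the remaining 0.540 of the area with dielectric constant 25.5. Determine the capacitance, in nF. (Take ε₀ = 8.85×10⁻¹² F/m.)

12.7 nF

A = 56.0 × 1.16 cm² = 6.50×10⁻³ m².
Side-by-side slabs ⇒ two capacitors in parallel, each spanning the full gap.
C₁ = κ₁ε₀A₁/d = 12.0 × 8.85×10⁻¹² × 2.99×10⁻³ / 8.73×10⁻⁵ = 3.64×10⁻⁹ F.
C₂ = κ₂ε₀A₂/d = 25.5 × 8.85×10⁻¹² × 3.51×10⁻³ / 8.73×10⁻⁵ = 9.07×10⁻⁹ F.
C = C₁ + C₂ = 1.27×10⁻⁸ F.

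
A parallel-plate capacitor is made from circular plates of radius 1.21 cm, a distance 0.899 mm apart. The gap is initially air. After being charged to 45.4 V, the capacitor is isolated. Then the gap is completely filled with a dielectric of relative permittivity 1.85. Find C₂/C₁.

C = κε₀A/d scales with κ, so C₂/C₁ = κ = 1.85.

C₂/C₁ ≈ 1.85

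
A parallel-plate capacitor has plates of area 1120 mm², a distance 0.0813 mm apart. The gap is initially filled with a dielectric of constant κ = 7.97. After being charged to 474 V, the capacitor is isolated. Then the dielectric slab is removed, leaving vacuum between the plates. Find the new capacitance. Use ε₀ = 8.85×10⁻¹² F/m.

C ≈ 122 pF

A = 1120 mm² = 1.12×10⁻³ m².
Initially C₁ = κε₀A/d = 7.97 × 8.85×10⁻¹² × 1.12×10⁻³ / 8.13×10⁻⁵ = 9.72×10⁻¹⁰ F.
C = κε₀A/d scales with κ, so C₂/C₁ = 1/κ = 1/7.97 = 0.125.
C₂ = 0.125 × 9.72×10⁻¹⁰ = 1.22×10⁻¹⁰ F.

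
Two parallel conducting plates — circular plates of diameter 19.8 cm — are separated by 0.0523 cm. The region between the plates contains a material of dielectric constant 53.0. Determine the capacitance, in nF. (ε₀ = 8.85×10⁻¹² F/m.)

C ≈ 27.6 nF

A = π(19.8/2 cm)² = 3.08×10⁻² m².
C = κε₀A/d = 53.0 × 8.85×10⁻¹² × 3.08×10⁻² / 5.23×10⁻⁴ = 2.76×10⁻⁸ F.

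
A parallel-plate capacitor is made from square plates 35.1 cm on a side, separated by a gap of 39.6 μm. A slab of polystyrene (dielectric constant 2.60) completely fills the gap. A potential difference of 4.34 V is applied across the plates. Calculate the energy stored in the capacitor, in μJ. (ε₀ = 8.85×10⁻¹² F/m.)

A = (35.1 cm)² = 0.123 m².
C = κε₀A/d = 2.60 × 8.85×10⁻¹² × 0.123 / 3.96×10⁻⁵ = 7.16×10⁻⁸ F.
U = ½CV² = ½ × 7.16×10⁻⁸ × (4.34)² = 6.74×10⁻⁷ J.

U ≈ 0.674 μJ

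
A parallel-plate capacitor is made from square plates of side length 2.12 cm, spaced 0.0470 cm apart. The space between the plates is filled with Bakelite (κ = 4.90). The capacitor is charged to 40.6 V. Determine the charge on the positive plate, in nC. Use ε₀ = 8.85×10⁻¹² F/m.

Q ≈ 1.68 nC

A = (2.12 cm)² = 4.49×10⁻⁴ m².
C = κε₀A/d = 4.90 × 8.85×10⁻¹² × 4.49×10⁻⁴ / 4.70×10⁻⁴ = 4.15×10⁻¹¹ F.
Q = CV = 4.15×10⁻¹¹ × 40.6 = 1.68×10⁻⁹ C.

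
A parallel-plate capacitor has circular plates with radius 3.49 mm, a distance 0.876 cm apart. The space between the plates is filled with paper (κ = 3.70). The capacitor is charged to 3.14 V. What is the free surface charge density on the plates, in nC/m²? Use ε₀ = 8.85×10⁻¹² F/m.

σ ≈ 11.7 nC/m²

A = π(3.49 mm)² = 3.83×10⁻⁵ m².
C = κε₀A/d = 3.70 × 8.85×10⁻¹² × 3.83×10⁻⁵ / 8.76×10⁻³ = 1.43×10⁻¹³ F.
σ = Q/A = CV/A = 1.43×10⁻¹³ × 3.14 / 3.83×10⁻⁵ = 1.17×10⁻⁸ C/m².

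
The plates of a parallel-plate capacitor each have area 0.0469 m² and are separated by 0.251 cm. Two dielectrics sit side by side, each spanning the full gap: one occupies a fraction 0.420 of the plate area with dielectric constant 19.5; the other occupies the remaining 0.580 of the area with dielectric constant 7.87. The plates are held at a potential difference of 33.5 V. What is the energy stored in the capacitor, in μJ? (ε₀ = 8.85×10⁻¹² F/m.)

1.18 μJ

Side-by-side slabs ⇒ two capacitors in parallel, each spanning the full gap.
C₁ = κ₁ε₀A₁/d = 19.5 × 8.85×10⁻¹² × 1.97×10⁻² / 2.51×10⁻³ = 1.35×10⁻⁹ F.
C₂ = κ₂ε₀A₂/d = 7.87 × 8.85×10⁻¹² × 2.72×10⁻² / 2.51×10⁻³ = 7.55×10⁻¹⁰ F.
C = C₁ + C₂ = 2.11×10⁻⁹ F.
U = ½CV² = ½ × 2.11×10⁻⁹ × (33.5)² = 1.18×10⁻⁶ J.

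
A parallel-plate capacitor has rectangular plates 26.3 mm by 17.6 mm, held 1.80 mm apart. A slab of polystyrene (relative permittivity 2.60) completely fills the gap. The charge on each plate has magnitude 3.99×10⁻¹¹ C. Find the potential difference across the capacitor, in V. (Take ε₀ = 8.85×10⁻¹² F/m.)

V ≈ 6.74 V

A = 26.3 × 17.6 mm² = 4.63×10⁻⁴ m².
C = κε₀A/d = 2.60 × 8.85×10⁻¹² × 4.63×10⁻⁴ / 1.80×10⁻³ = 5.92×10⁻¹² F.
V = Q/C = 3.99×10⁻¹¹ / 5.92×10⁻¹² = 6.74 V.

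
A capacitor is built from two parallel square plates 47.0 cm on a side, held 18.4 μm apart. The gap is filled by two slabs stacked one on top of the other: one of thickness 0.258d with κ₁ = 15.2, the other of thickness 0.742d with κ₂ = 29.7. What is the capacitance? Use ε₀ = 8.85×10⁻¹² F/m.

C ≈ 2.53 μF

A = (47.0 cm)² = 0.221 m².
Stacked slabs ⇒ two capacitors in series, each with the full plate area.
C₁ = κ₁ε₀A/d₁ = 15.2 × 8.85×10⁻¹² × 0.221 / 4.75×10⁻⁶ = 6.26×10⁻⁶ F.
C₂ = κ₂ε₀A/d₂ = 29.7 × 8.85×10⁻¹² × 0.221 / 1.37×10⁻⁵ = 4.25×10⁻⁶ F.
C = (1/C₁ + 1/C₂)⁻¹ = 2.53×10⁻⁶ F.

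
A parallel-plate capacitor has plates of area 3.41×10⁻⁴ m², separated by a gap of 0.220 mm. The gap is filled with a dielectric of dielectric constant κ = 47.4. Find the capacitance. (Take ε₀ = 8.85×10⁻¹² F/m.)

C = κε₀A/d = 47.4 × 8.85×10⁻¹² × 3.41×10⁻⁴ / 2.20×10⁻⁴ = 6.50×10⁻¹⁰ F.

C ≈ 0.650 nF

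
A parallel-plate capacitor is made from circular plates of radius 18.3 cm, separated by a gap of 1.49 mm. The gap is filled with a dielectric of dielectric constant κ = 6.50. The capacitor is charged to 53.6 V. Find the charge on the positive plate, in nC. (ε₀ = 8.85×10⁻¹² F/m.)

Q ≈ 218 nC

A = π(18.3 cm)² = 0.105 m².
C = κε₀A/d = 6.50 × 8.85×10⁻¹² × 0.105 / 1.49×10⁻³ = 4.06×10⁻⁹ F.
Q = CV = 4.06×10⁻⁹ × 53.6 = 2.18×10⁻⁷ C.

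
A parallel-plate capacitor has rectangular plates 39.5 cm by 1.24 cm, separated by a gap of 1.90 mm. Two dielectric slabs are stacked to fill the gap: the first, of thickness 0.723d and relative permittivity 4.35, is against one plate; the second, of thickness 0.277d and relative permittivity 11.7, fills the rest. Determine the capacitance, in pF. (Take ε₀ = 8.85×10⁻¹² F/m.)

120 pF

A = 39.5 × 1.24 cm² = 4.90×10⁻³ m².
Stacked slabs ⇒ two capacitors in series, each with the full plate area.
C₁ = κ₁ε₀A/d₁ = 4.35 × 8.85×10⁻¹² × 4.90×10⁻³ / 1.37×10⁻³ = 1.37×10⁻¹⁰ F.
C₂ = κ₂ε₀A/d₂ = 11.7 × 8.85×10⁻¹² × 4.90×10⁻³ / 5.26×10⁻⁴ = 9.64×10⁻¹⁰ F.
C = (1/C₁ + 1/C₂)⁻¹ = 1.20×10⁻¹⁰ F.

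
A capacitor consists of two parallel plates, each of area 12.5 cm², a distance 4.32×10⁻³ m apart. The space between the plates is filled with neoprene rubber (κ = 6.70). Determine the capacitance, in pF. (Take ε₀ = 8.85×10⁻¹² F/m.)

A = 12.5 cm² = 1.25×10⁻³ m².
C = κε₀A/d = 6.70 × 8.85×10⁻¹² × 1.25×10⁻³ / 4.32×10⁻³ = 1.72×10⁻¹¹ F.

C ≈ 17.2 pF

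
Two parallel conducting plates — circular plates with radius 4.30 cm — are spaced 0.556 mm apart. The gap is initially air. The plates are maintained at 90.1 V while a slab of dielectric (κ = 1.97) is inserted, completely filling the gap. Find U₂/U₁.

U₂/U₁ ≈ 1.97

Battery connected ⇒ V is held fixed.
C₂ = 1.97 C₁ and U = ½CV², so U₂/U₁ = C₂/C₁ = 1.97.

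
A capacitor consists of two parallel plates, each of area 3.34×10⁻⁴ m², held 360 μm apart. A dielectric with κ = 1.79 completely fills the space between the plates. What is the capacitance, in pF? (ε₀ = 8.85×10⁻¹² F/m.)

C = κε₀A/d = 1.79 × 8.85×10⁻¹² × 3.34×10⁻⁴ / 3.60×10⁻⁴ = 1.47×10⁻¹¹ F.

C ≈ 14.7 pF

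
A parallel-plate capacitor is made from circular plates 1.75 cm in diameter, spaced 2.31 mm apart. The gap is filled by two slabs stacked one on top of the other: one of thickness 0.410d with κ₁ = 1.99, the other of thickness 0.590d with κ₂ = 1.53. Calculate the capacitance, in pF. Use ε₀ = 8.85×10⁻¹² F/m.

A = π(1.75/2 cm)² = 2.41×10⁻⁴ m².
Stacked slabs ⇒ two capacitors in series, each with the full plate area.
C₁ = κ₁ε₀A/d₁ = 1.99 × 8.85×10⁻¹² × 2.41×10⁻⁴ / 9.47×10⁻⁴ = 4.47×10⁻¹² F.
C₂ = κ₂ε₀A/d₂ = 1.53 × 8.85×10⁻¹² × 2.41×10⁻⁴ / 1.36×10⁻³ = 2.39×10⁻¹² F.
C = (1/C₁ + 1/C₂)⁻¹ = 1.56×10⁻¹² F.

C ≈ 1.56 pF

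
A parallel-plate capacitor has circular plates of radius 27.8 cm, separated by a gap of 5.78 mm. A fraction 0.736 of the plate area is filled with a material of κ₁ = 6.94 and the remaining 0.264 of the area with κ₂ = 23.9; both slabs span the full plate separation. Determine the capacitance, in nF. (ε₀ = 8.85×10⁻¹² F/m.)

C ≈ 4.24 nF

A = π(27.8 cm)² = 0.243 m².
Side-by-side slabs ⇒ two capacitors in parallel, each spanning the full gap.
C₁ = κ₁ε₀A₁/d = 6.94 × 8.85×10⁻¹² × 0.179 / 5.78×10⁻³ = 1.90×10⁻⁹ F.
C₂ = κ₂ε₀A₂/d = 23.9 × 8.85×10⁻¹² × 6.41×10⁻² / 5.78×10⁻³ = 2.35×10⁻⁹ F.
C = C₁ + C₂ = 4.24×10⁻⁹ F.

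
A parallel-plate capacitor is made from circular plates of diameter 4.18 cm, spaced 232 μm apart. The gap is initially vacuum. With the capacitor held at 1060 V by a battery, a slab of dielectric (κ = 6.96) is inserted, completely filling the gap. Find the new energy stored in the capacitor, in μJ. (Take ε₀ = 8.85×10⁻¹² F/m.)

U ≈ 205 μJ

A = π(4.18/2 cm)² = 1.37×10⁻³ m².
Initially C₁ = ε₀A/d = 8.85×10⁻¹² × 1.37×10⁻³ / 2.32×10⁻⁴ = 5.23×10⁻¹¹ F.
U₁ = 2.94×10⁻⁵ J.
Battery connected ⇒ V is held fixed. C₂ = 6.96 C₁ and U = ½CV², so U₂/U₁ = C₂/C₁ = 6.96.
U₂ = 6.96 × 2.94×10⁻⁵ = 2.05×10⁻⁴ J.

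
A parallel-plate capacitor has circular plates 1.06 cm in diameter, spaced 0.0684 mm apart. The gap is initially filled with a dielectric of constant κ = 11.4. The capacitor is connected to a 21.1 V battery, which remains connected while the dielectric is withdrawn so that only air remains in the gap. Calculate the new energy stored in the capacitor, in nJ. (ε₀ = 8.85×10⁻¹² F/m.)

U ≈ 2.54 nJ

A = π(1.06/2 cm)² = 8.82×10⁻⁵ m².
Initially C₁ = κε₀A/d = 11.4 × 8.85×10⁻¹² × 8.82×10⁻⁵ / 6.84×10⁻⁵ = 1.30×10⁻¹⁰ F.
U₁ = 2.90×10⁻⁸ J.
Battery connected ⇒ V is held fixed. C₂ = 0.0877 C₁ and U = ½CV², so U₂/U₁ = C₂/C₁ = 0.0877.
U₂ = 0.0877 × 2.90×10⁻⁸ = 2.54×10⁻⁹ J.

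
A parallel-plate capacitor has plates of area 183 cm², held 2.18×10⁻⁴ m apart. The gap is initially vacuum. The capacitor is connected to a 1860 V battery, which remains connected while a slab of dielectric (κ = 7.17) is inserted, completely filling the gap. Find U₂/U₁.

7.17

Battery connected ⇒ V is held fixed.
C₂ = 7.17 C₁ and U = ½CV², so U₂/U₁ = C₂/C₁ = 7.17.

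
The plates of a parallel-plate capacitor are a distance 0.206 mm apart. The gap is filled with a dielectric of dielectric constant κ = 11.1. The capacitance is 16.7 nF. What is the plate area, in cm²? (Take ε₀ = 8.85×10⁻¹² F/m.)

350 cm²

A = Cd/(κε₀) = 1.67×10⁻⁸ × 2.06×10⁻⁴ / (11.1 × 8.85×10⁻¹²) = 3.50×10⁻² m².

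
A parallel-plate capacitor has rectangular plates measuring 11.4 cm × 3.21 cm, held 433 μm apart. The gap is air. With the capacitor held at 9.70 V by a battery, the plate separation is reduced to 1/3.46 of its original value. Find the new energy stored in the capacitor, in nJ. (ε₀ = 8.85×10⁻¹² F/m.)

A = 11.4 × 3.21 cm² = 3.66×10⁻³ m².
Initially C₁ = ε₀A/d = 8.85×10⁻¹² × 3.66×10⁻³ / 4.33×10⁻⁴ = 7.48×10⁻¹¹ F.
U₁ = 3.52×10⁻⁹ J.
Battery connected ⇒ V is held fixed. C₂ = 3.46 C₁ and U = ½CV², so U₂/U₁ = C₂/C₁ = 3.46.
U₂ = 3.46 × 3.52×10⁻⁹ = 1.22×10⁻⁸ J.

U ≈ 12.2 nJ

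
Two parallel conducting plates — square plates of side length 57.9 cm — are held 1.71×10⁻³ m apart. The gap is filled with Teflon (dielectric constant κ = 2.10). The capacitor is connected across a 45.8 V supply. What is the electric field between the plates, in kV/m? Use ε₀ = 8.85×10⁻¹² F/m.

E ≈ 26.8 kV/m

E = V/d = 45.8 / 1.71×10⁻³ = 2.68×10⁴ V/m.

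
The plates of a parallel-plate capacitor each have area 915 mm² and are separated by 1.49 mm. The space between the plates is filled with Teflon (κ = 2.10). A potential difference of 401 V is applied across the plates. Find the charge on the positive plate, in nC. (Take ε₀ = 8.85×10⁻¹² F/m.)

Q ≈ 4.58 nC

A = 915 mm² = 9.15×10⁻⁴ m².
C = κε₀A/d = 2.10 × 8.85×10⁻¹² × 9.15×10⁻⁴ / 1.49×10⁻³ = 1.14×10⁻¹¹ F.
Q = CV = 1.14×10⁻¹¹ × 401 = 4.58×10⁻⁹ C.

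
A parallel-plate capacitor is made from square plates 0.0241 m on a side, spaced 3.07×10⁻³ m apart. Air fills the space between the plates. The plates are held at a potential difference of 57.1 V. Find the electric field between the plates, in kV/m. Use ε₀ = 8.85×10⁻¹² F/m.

18.6 kV/m

E = V/d = 57.1 / 3.07×10⁻³ = 1.86×10⁴ V/m.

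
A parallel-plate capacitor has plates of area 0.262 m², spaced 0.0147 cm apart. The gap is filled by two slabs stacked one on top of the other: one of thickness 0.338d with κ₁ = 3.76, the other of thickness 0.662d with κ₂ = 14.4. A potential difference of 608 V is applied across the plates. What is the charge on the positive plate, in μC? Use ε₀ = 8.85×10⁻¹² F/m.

Stacked slabs ⇒ two capacitors in series, each with the full plate area.
C₁ = κ₁ε₀A/d₁ = 3.76 × 8.85×10⁻¹² × 0.262 / 4.97×10⁻⁵ = 1.75×10⁻⁷ F.
C₂ = κ₂ε₀A/d₂ = 14.4 × 8.85×10⁻¹² × 0.262 / 9.73×10⁻⁵ = 3.43×10⁻⁷ F.
C = (1/C₁ + 1/C₂)⁻¹ = 1.16×10⁻⁷ F.
Q = CV = 1.16×10⁻⁷ × 608 = 7.06×10⁻⁵ C.

Q ≈ 70.6 μC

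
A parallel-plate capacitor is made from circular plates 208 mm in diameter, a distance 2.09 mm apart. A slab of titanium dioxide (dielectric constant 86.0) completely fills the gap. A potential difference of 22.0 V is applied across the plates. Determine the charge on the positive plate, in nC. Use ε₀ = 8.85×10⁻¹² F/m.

A = π(208/2 mm)² = 3.40×10⁻² m².
C = κε₀A/d = 86.0 × 8.85×10⁻¹² × 3.40×10⁻² / 2.09×10⁻³ = 1.24×10⁻⁸ F.
Q = CV = 1.24×10⁻⁸ × 22.0 = 2.72×10⁻⁷ C.

272 nC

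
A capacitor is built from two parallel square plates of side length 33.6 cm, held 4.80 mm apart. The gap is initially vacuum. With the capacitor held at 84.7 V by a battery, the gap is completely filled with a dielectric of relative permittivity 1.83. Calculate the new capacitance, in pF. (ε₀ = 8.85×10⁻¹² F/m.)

381 pF

A = (33.6 cm)² = 0.113 m².
Initially C₁ = ε₀A/d = 8.85×10⁻¹² × 0.113 / 4.80×10⁻³ = 2.08×10⁻¹⁰ F.
C = κε₀A/d scales with κ, so C₂/C₁ = κ = 1.83.
C₂ = 1.83 × 2.08×10⁻¹⁰ = 3.81×10⁻¹⁰ F.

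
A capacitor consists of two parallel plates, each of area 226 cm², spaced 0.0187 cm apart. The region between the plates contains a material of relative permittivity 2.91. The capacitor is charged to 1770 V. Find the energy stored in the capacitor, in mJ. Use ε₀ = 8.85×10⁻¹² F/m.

U ≈ 4.88 mJ

A = 226 cm² = 2.26×10⁻² m².
C = κε₀A/d = 2.91 × 8.85×10⁻¹² × 2.26×10⁻² / 1.87×10⁻⁴ = 3.11×10⁻⁹ F.
U = ½CV² = ½ × 3.11×10⁻⁹ × (1770)² = 4.88×10⁻³ J.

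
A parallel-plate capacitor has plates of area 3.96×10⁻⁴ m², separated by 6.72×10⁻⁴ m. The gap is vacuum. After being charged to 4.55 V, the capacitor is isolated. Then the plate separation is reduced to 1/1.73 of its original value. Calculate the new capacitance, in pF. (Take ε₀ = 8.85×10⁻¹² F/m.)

Initially C₁ = ε₀A/d = 8.85×10⁻¹² × 3.96×10⁻⁴ / 6.72×10⁻⁴ = 5.22×10⁻¹² F.
C = ε₀A/d scales as 1/d, so C₂/C₁ = d₁/d₂ = 1.73.
C₂ = 1.73 × 5.22×10⁻¹² = 9.02×10⁻¹² F.

C ≈ 9.02 pF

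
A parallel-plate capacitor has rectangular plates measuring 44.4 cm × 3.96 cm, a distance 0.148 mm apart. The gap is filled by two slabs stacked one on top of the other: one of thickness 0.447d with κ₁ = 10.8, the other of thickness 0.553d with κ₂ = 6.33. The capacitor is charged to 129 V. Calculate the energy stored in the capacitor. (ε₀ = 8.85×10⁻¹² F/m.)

U ≈ 67.9 μJ

A = 44.4 × 3.96 cm² = 1.76×10⁻² m².
Stacked slabs ⇒ two capacitors in series, each with the full plate area.
C₁ = κ₁ε₀A/d₁ = 10.8 × 8.85×10⁻¹² × 1.76×10⁻² / 6.62×10⁻⁵ = 2.54×10⁻⁸ F.
C₂ = κ₂ε₀A/d₂ = 6.33 × 8.85×10⁻¹² × 1.76×10⁻² / 8.18×10⁻⁵ = 1.20×10⁻⁸ F.
C = (1/C₁ + 1/C₂)⁻¹ = 8.17×10⁻⁹ F.
U = ½CV² = ½ × 8.17×10⁻⁹ × (129)² = 6.79×10⁻⁵ J.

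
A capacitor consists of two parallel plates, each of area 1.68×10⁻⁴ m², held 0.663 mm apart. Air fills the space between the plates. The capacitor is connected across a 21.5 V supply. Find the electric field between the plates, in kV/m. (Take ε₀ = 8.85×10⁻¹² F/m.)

E ≈ 32.4 kV/m

E = V/d = 21.5 / 6.63×10⁻⁴ = 3.24×10⁴ V/m.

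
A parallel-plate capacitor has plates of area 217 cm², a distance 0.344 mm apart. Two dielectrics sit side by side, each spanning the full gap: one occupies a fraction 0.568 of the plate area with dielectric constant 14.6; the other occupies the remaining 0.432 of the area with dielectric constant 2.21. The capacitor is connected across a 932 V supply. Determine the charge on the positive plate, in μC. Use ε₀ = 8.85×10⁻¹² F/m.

A = 217 cm² = 2.17×10⁻² m².
Side-by-side slabs ⇒ two capacitors in parallel, each spanning the full gap.
C₁ = κ₁ε₀A₁/d = 14.6 × 8.85×10⁻¹² × 1.23×10⁻² / 3.44×10⁻⁴ = 4.63×10⁻⁹ F.
C₂ = κ₂ε₀A₂/d = 2.21 × 8.85×10⁻¹² × 9.37×10⁻³ / 3.44×10⁻⁴ = 5.33×10⁻¹⁰ F.
C = C₁ + C₂ = 5.16×10⁻⁹ F.
Q = CV = 5.16×10⁻⁹ × 932 = 4.81×10⁻⁶ C.

4.81 μC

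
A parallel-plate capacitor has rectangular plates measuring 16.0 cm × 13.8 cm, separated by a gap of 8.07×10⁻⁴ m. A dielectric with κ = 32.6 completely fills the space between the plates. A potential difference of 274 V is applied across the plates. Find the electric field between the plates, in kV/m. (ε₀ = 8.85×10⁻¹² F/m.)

340 kV/m

E = V/d = 274 / 8.07×10⁻⁴ = 3.40×10⁵ V/m.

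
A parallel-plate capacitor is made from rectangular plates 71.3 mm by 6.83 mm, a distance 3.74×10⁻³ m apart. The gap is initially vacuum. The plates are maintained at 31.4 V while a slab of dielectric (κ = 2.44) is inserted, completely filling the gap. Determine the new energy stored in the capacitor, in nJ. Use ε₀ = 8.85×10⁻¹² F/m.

1.39 nJ

A = 71.3 × 6.83 mm² = 4.87×10⁻⁴ m².
Initially C₁ = ε₀A/d = 8.85×10⁻¹² × 4.87×10⁻⁴ / 3.74×10⁻³ = 1.15×10⁻¹² F.
U₁ = 5.68×10⁻¹⁰ J.
Battery connected ⇒ V is held fixed. C₂ = 2.44 C₁ and U = ½CV², so U₂/U₁ = C₂/C₁ = 2.44.
U₂ = 2.44 × 5.68×10⁻¹⁰ = 1.39×10⁻⁹ J.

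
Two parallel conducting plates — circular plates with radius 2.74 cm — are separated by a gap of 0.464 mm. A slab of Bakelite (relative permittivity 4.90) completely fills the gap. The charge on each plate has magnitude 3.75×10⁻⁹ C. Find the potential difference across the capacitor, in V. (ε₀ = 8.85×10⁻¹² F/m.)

A = π(2.74 cm)² = 2.36×10⁻³ m².
C = κε₀A/d = 4.90 × 8.85×10⁻¹² × 2.36×10⁻³ / 4.64×10⁻⁴ = 2.20×10⁻¹⁰ F.
V = Q/C = 3.75×10⁻⁹ / 2.20×10⁻¹⁰ = 17.0 V.

V ≈ 17.0 V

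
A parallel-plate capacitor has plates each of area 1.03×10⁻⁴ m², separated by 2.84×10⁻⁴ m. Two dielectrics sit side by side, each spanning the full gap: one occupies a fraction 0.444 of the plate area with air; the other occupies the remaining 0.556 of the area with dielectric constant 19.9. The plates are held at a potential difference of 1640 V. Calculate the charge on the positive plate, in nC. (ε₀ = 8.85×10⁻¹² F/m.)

60.6 nC

Side-by-side slabs ⇒ two capacitors in parallel, each spanning the full gap.
C₁ = κ₁ε₀A₁/d = 1.00 × 8.85×10⁻¹² × 4.57×10⁻⁵ / 2.84×10⁻⁴ = 1.43×10⁻¹² F.
C₂ = κ₂ε₀A₂/d = 19.9 × 8.85×10⁻¹² × 5.73×10⁻⁵ / 2.84×10⁻⁴ = 3.55×10⁻¹¹ F.
C = C₁ + C₂ = 3.69×10⁻¹¹ F.
Q = CV = 3.69×10⁻¹¹ × 1640 = 6.06×10⁻⁸ C.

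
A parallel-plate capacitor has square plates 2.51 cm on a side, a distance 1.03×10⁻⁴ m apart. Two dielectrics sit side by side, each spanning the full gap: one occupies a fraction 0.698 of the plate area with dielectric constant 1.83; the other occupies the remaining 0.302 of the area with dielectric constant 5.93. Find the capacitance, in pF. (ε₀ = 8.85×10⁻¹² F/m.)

166 pF

A = (2.51 cm)² = 6.30×10⁻⁴ m².
Side-by-side slabs ⇒ two capacitors in parallel, each spanning the full gap.
C₁ = κ₁ε₀A₁/d = 1.83 × 8.85×10⁻¹² × 4.40×10⁻⁴ / 1.03×10⁻⁴ = 6.91×10⁻¹¹ F.
C₂ = κ₂ε₀A₂/d = 5.93 × 8.85×10⁻¹² × 1.90×10⁻⁴ / 1.03×10⁻⁴ = 9.69×10⁻¹¹ F.
C = C₁ + C₂ = 1.66×10⁻¹⁰ F.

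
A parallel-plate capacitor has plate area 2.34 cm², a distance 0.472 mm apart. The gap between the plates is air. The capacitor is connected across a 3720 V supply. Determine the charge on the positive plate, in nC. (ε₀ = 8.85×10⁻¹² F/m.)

A = 2.34 cm² = 2.34×10⁻⁴ m².
C = ε₀A/d = 8.85×10⁻¹² × 2.34×10⁻⁴ / 4.72×10⁻⁴ = 4.39×10⁻¹² F.
Q = CV = 4.39×10⁻¹² × 3720 = 1.63×10⁻⁸ C.

16.3 nC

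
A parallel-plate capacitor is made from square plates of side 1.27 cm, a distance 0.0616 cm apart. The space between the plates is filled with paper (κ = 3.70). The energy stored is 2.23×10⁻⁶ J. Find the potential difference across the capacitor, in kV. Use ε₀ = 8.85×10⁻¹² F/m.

V ≈ 0.721 kV

A = (1.27 cm)² = 1.61×10⁻⁴ m².
C = κε₀A/d = 3.70 × 8.85×10⁻¹² × 1.61×10⁻⁴ / 6.16×10⁻⁴ = 8.57×10⁻¹² F.
V = √(2U/C) = √(2 × 2.23×10⁻⁶ / 8.57×10⁻¹²) = 7.21×10² V.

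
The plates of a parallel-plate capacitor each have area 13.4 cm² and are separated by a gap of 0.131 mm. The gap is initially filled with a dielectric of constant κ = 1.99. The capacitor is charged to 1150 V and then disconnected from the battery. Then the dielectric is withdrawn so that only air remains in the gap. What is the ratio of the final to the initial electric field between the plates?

1.99

Isolated ⇒ Q is held fixed.
V₂ = Q/C₂ = V₁/0.503; E = V/d, so E₂/E₁ = (V₂/V₁)(d₁/d₂) = 1.99.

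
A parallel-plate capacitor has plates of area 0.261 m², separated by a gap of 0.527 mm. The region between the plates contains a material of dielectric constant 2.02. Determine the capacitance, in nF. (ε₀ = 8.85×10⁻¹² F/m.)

C ≈ 8.85 nF

C = κε₀A/d = 2.02 × 8.85×10⁻¹² × 0.261 / 5.27×10⁻⁴ = 8.85×10⁻⁹ F.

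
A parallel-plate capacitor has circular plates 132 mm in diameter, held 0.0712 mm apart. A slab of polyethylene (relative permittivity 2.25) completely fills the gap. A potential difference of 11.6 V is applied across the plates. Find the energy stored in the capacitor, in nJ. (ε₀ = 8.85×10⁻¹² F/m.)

257 nJ

A = π(132/2 mm)² = 1.37×10⁻² m².
C = κε₀A/d = 2.25 × 8.85×10⁻¹² × 1.37×10⁻² / 7.12×10⁻⁵ = 3.83×10⁻⁹ F.
U = ½CV² = ½ × 3.83×10⁻⁹ × (11.6)² = 2.57×10⁻⁷ J.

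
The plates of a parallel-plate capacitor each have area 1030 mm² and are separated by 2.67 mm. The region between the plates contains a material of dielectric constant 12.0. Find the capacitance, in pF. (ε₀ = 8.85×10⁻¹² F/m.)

41.0 pF

A = 1030 mm² = 1.03×10⁻³ m².
C = κε₀A/d = 12.0 × 8.85×10⁻¹² × 1.03×10⁻³ / 2.67×10⁻³ = 4.10×10⁻¹¹ F.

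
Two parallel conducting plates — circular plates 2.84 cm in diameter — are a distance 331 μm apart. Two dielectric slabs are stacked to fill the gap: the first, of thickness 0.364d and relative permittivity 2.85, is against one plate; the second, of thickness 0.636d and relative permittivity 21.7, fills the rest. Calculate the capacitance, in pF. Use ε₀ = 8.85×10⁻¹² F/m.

C ≈ 108 pF

A = π(2.84/2 cm)² = 6.33×10⁻⁴ m².
Stacked slabs ⇒ two capacitors in series, each with the full plate area.
C₁ = κ₁ε₀A/d₁ = 2.85 × 8.85×10⁻¹² × 6.33×10⁻⁴ / 1.20×10⁻⁴ = 1.33×10⁻¹⁰ F.
C₂ = κ₂ε₀A/d₂ = 21.7 × 8.85×10⁻¹² × 6.33×10⁻⁴ / 2.11×10⁻⁴ = 5.78×10⁻¹⁰ F.
C = (1/C₁ + 1/C₂)⁻¹ = 1.08×10⁻¹⁰ F.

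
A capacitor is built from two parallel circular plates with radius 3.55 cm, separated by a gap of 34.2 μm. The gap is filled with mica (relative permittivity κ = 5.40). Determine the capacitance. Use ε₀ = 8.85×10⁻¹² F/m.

A = π(3.55 cm)² = 3.96×10⁻³ m².
C = κε₀A/d = 5.40 × 8.85×10⁻¹² × 3.96×10⁻³ / 3.42×10⁻⁵ = 5.53×10⁻⁹ F.

5.53 nF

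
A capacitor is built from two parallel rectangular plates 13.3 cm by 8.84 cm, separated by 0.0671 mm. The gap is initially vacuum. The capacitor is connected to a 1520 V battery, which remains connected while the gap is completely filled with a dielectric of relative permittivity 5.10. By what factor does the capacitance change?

5.10

C = κε₀A/d scales with κ, so C₂/C₁ = κ = 5.10.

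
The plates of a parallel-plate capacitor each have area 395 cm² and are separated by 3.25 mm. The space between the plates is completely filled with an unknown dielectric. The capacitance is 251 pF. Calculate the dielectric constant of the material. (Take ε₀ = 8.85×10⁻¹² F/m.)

A = 395 cm² = 3.95×10⁻² m².
κ = Cd/(ε₀A) = 2.51×10⁻¹⁰ × 3.25×10⁻³ / (8.85×10⁻¹² × 3.95×10⁻²) = 2.33.

2.33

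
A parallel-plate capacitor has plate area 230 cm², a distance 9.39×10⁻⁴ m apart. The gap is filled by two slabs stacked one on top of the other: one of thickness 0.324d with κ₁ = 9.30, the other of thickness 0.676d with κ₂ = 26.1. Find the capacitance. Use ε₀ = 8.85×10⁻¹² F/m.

C ≈ 3.57 nF

A = 230 cm² = 2.30×10⁻² m².
Stacked slabs ⇒ two capacitors in series, each with the full plate area.
C₁ = κ₁ε₀A/d₁ = 9.30 × 8.85×10⁻¹² × 2.30×10⁻² / 3.04×10⁻⁴ = 6.22×10⁻⁹ F.
C₂ = κ₂ε₀A/d₂ = 26.1 × 8.85×10⁻¹² × 2.30×10⁻² / 6.35×10⁻⁴ = 8.37×10⁻⁹ F.
C = (1/C₁ + 1/C₂)⁻¹ = 3.57×10⁻⁹ F.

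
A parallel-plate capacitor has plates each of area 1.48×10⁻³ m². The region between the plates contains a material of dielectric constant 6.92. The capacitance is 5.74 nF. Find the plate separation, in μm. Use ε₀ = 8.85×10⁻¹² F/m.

d ≈ 15.8 μm

d = κε₀A/C = 6.92 × 8.85×10⁻¹² × 1.48×10⁻³ / 5.74×10⁻⁹ = 1.58×10⁻⁵ m.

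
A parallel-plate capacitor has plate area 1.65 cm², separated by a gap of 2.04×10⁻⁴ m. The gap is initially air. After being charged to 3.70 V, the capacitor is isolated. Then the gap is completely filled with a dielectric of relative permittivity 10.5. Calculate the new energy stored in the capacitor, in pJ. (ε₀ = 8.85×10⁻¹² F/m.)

U ≈ 4.67 pJ

A = 1.65 cm² = 1.65×10⁻⁴ m².
Initially C₁ = ε₀A/d = 8.85×10⁻¹² × 1.65×10⁻⁴ / 2.04×10⁻⁴ = 7.16×10⁻¹² F.
U₁ = 4.90×10⁻¹¹ J.
Isolated ⇒ Q is held fixed. C₂ = 10.5 C₁ and U = Q²/(2C), so U₂/U₁ = C₁/C₂ = 0.0952.
U₂ = 0.0952 × 4.90×10⁻¹¹ = 4.67×10⁻¹² J.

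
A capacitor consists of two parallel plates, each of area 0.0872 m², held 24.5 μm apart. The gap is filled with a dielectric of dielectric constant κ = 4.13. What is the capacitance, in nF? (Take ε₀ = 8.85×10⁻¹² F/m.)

C = κε₀A/d = 4.13 × 8.85×10⁻¹² × 8.72×10⁻² / 2.45×10⁻⁵ = 1.30×10⁻⁷ F.

C ≈ 130 nF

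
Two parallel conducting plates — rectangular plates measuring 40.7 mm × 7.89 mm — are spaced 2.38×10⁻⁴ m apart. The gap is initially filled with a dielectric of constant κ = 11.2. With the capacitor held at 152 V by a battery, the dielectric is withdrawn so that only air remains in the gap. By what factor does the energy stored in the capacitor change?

0.0893

Battery connected ⇒ V is held fixed.
C₂ = 0.0893 C₁ and U = ½CV², so U₂/U₁ = C₂/C₁ = 0.0893.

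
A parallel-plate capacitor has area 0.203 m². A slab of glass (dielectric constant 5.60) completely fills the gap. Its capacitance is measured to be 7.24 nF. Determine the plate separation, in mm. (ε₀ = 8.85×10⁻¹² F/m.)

d ≈ 1.39 mm

d = κε₀A/C = 5.60 × 8.85×10⁻¹² × 0.203 / 7.24×10⁻⁹ = 1.39×10⁻³ m.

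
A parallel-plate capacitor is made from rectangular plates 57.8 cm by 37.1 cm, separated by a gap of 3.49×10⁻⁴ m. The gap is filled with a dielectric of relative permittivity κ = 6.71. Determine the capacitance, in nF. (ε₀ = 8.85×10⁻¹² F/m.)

A = 57.8 × 37.1 cm² = 0.214 m².
C = κε₀A/d = 6.71 × 8.85×10⁻¹² × 0.214 / 3.49×10⁻⁴ = 3.65×10⁻⁸ F.

C ≈ 36.5 nF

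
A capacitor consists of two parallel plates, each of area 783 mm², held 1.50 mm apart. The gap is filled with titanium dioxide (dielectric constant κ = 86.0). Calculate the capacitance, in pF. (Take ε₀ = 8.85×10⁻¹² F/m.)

A = 783 mm² = 7.83×10⁻⁴ m².
C = κε₀A/d = 86.0 × 8.85×10⁻¹² × 7.83×10⁻⁴ / 1.50×10⁻³ = 3.97×10⁻¹⁰ F.

C ≈ 397 pF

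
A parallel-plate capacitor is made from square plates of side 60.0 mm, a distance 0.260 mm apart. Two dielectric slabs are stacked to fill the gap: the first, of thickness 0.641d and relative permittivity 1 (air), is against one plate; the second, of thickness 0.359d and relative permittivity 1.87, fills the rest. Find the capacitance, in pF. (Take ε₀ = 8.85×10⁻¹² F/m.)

147 pF

A = (60.0 mm)² = 3.60×10⁻³ m².
Stacked slabs ⇒ two capacitors in series, each with the full plate area.
C₁ = κ₁ε₀A/d₁ = 1.00 × 8.85×10⁻¹² × 3.60×10⁻³ / 1.67×10⁻⁴ = 1.91×10⁻¹⁰ F.
C₂ = κ₂ε₀A/d₂ = 1.87 × 8.85×10⁻¹² × 3.60×10⁻³ / 9.33×10⁻⁵ = 6.38×10⁻¹⁰ F.
C = (1/C₁ + 1/C₂)⁻¹ = 1.47×10⁻¹⁰ F.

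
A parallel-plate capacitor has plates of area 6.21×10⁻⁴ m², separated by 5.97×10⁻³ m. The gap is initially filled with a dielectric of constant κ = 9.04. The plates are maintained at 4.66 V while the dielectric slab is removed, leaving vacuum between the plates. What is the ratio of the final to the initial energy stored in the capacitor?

Battery connected ⇒ V is held fixed.
C₂ = 0.111 C₁ and U = ½CV², so U₂/U₁ = C₂/C₁ = 0.111.

0.111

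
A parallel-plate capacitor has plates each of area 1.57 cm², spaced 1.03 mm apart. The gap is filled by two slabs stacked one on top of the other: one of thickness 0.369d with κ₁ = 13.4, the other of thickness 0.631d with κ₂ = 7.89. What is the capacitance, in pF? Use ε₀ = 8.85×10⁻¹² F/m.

A = 1.57 cm² = 1.57×10⁻⁴ m².
Stacked slabs ⇒ two capacitors in series, each with the full plate area.
C₁ = κ₁ε₀A/d₁ = 13.4 × 8.85×10⁻¹² × 1.57×10⁻⁴ / 3.80×10⁻⁴ = 4.90×10⁻¹¹ F.
C₂ = κ₂ε₀A/d₂ = 7.89 × 8.85×10⁻¹² × 1.57×10⁻⁴ / 6.50×10⁻⁴ = 1.69×10⁻¹¹ F.
C = (1/C₁ + 1/C₂)⁻¹ = 1.25×10⁻¹¹ F.

C ≈ 12.5 pF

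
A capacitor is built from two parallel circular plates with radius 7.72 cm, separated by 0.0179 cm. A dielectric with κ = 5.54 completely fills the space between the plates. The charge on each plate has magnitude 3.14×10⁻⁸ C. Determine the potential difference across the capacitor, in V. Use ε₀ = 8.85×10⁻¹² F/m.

A = π(7.72 cm)² = 1.87×10⁻² m².
C = κε₀A/d = 5.54 × 8.85×10⁻¹² × 1.87×10⁻² / 1.79×10⁻⁴ = 5.13×10⁻⁹ F.
V = Q/C = 3.14×10⁻⁸ / 5.13×10⁻⁹ = 6.12 V.

V ≈ 6.12 V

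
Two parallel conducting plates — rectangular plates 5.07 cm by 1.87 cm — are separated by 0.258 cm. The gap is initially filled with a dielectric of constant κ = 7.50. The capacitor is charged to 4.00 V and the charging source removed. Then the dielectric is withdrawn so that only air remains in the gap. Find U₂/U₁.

Isolated ⇒ Q is held fixed.
C₂ = 0.133 C₁ and U = Q²/(2C), so U₂/U₁ = C₁/C₂ = 7.50.

U₂/U₁ ≈ 7.50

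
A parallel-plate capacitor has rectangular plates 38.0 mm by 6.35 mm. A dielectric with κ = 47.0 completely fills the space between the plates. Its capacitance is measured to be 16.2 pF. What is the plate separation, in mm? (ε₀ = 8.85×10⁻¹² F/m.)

A = 38.0 × 6.35 mm² = 2.41×10⁻⁴ m².
d = κε₀A/C = 47.0 × 8.85×10⁻¹² × 2.41×10⁻⁴ / 1.62×10⁻¹¹ = 6.20×10⁻³ m.

d ≈ 6.20 mm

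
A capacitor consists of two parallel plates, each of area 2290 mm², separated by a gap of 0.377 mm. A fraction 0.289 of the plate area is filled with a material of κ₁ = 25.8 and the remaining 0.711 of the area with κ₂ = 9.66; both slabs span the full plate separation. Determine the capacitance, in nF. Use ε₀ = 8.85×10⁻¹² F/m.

A = 2290 mm² = 2.29×10⁻³ m².
Side-by-side slabs ⇒ two capacitors in parallel, each spanning the full gap.
C₁ = κ₁ε₀A₁/d = 25.8 × 8.85×10⁻¹² × 6.62×10⁻⁴ / 3.77×10⁻⁴ = 4.01×10⁻¹⁰ F.
C₂ = κ₂ε₀A₂/d = 9.66 × 8.85×10⁻¹² × 1.63×10⁻³ / 3.77×10⁻⁴ = 3.69×10⁻¹⁰ F.
C = C₁ + C₂ = 7.70×10⁻¹⁰ F.

C ≈ 0.770 nF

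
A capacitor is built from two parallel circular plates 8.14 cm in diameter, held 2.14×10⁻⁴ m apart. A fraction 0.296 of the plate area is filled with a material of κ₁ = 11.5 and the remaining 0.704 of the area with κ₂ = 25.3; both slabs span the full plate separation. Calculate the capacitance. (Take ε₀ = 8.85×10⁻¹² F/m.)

A = π(8.14/2 cm)² = 5.20×10⁻³ m².
Side-by-side slabs ⇒ two capacitors in parallel, each spanning the full gap.
C₁ = κ₁ε₀A₁/d = 11.5 × 8.85×10⁻¹² × 1.54×10⁻³ / 2.14×10⁻⁴ = 7.33×10⁻¹⁰ F.
C₂ = κ₂ε₀A₂/d = 25.3 × 8.85×10⁻¹² × 3.66×10⁻³ / 2.14×10⁻⁴ = 3.83×10⁻⁹ F.
C = C₁ + C₂ = 4.57×10⁻⁹ F.

4.57 nF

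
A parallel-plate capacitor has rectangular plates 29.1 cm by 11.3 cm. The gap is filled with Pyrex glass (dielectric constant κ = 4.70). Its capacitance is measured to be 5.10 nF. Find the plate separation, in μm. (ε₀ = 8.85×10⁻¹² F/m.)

d ≈ 268 μm

A = 29.1 × 11.3 cm² = 3.29×10⁻² m².
d = κε₀A/C = 4.70 × 8.85×10⁻¹² × 3.29×10⁻² / 5.10×10⁻⁹ = 2.68×10⁻⁴ m.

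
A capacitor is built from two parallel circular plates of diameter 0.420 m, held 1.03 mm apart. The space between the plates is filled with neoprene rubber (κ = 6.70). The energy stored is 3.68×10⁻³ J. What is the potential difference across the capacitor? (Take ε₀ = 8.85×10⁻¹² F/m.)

V ≈ 0.961 kV

A = π(0.420/2 m)² = 0.139 m².
C = κε₀A/d = 6.70 × 8.85×10⁻¹² × 0.139 / 1.03×10⁻³ = 7.98×10⁻⁹ F.
V = √(2U/C) = √(2 × 3.68×10⁻³ / 7.98×10⁻⁹) = 9.61×10² V.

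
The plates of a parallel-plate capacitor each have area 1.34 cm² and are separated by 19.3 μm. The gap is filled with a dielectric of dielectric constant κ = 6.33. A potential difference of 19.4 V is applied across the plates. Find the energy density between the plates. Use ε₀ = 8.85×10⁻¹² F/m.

E = V/d = 19.4 / 1.93×10⁻⁵ = 1.01×10⁶ V/m.
u = ½κε₀E² = ½ × 6.33 × 8.85×10⁻¹² × (1.01×10⁶)² = 28.3 J/m³.

28.3 J/m³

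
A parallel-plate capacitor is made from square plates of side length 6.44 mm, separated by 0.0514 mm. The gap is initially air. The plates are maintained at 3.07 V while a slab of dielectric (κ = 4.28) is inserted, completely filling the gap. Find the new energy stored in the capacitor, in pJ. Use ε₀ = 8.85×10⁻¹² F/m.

A = (6.44 mm)² = 4.15×10⁻⁵ m².
Initially C₁ = ε₀A/d = 8.85×10⁻¹² × 4.15×10⁻⁵ / 5.14×10⁻⁵ = 7.14×10⁻¹² F.
U₁ = 3.37×10⁻¹¹ J.
Battery connected ⇒ V is held fixed. C₂ = 4.28 C₁ and U = ½CV², so U₂/U₁ = C₂/C₁ = 4.28.
U₂ = 4.28 × 3.37×10⁻¹¹ = 1.44×10⁻¹⁰ J.

U ≈ 144 pJ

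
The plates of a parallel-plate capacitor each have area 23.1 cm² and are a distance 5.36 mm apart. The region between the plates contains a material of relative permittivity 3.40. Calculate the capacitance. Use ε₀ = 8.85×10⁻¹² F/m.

13.0 pF

A = 23.1 cm² = 2.31×10⁻³ m².
C = κε₀A/d = 3.40 × 8.85×10⁻¹² × 2.31×10⁻³ / 5.36×10⁻³ = 1.30×10⁻¹¹ F.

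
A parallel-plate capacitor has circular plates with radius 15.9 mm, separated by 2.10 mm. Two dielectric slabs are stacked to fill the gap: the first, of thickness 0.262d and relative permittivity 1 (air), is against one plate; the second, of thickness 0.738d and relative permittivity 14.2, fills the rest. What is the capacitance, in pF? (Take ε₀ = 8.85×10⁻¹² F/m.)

C ≈ 10.7 pF

A = π(15.9 mm)² = 7.94×10⁻⁴ m².
Stacked slabs ⇒ two capacitors in series, each with the full plate area.
C₁ = κ₁ε₀A/d₁ = 1.00 × 8.85×10⁻¹² × 7.94×10⁻⁴ / 5.50×10⁻⁴ = 1.28×10⁻¹¹ F.
C₂ = κ₂ε₀A/d₂ = 14.2 × 8.85×10⁻¹² × 7.94×10⁻⁴ / 1.55×10⁻³ = 6.44×10⁻¹¹ F.
C = (1/C₁ + 1/C₂)⁻¹ = 1.07×10⁻¹¹ F.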